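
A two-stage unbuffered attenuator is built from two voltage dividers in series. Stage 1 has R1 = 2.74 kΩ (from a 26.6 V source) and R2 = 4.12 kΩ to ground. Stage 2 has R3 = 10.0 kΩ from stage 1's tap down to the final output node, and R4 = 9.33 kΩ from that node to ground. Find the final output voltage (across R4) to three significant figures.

Stage 2 presents R3+R4 = 19.33 kΩ as a load on stage 1's tap.
Stage 1's lower leg becomes R2‖(R3+R4) = 3.396 kΩ, so V_mid = 26.6 × 3.396/6.136 = 14.72 V.
Stage 2 is itself unloaded: V_out = V_mid × R4/(R3+R4) = 14.72 × 9.33/19.33 = 7.11 V.

V_out ≈ 7.11 V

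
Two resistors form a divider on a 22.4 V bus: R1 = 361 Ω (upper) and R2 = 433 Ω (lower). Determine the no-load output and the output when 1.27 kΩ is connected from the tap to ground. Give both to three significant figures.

Open-circuit: V = 22.4 × 433/(361 + 433) = 12.2 V.
With the load, R2 becomes R2‖R_L = 322.9 Ω, so V = 22.4 × 322.9/683.9 = 10.6 V.

Unloaded: 12.2 V; loaded: 10.6 V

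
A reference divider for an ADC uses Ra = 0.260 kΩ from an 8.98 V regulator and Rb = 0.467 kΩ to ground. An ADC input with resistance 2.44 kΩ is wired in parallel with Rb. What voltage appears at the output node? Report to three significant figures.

V_out ≈ 5.40 V

The load sits in parallel with Rb: Rb‖R_L = (467 × 2440) / (467 + 2440) = 392.0 Ω.
V_out = 8.98 × 392.0 / (260 + 392.0) = 8.98 × 392.0/652.0 = 5.40 V.
(Unloaded it would have been 5.77 V.)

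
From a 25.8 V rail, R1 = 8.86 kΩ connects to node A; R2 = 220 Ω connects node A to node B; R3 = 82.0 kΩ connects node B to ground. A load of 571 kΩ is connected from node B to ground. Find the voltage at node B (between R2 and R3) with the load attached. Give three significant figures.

At node B, R3 is in parallel with the load: R3‖R_L = 71700 Ω.
Below node A the resistance is R2 + (R3‖R_L) = 71920 Ω, so V_A = 25.8 × 71920/80780 = 22.97 V.
Then V_B = V_A × (R3‖R_L)/(R2 + R3‖R_L) = 22.97 × 71700/71920 = 22.9 V.

V ≈ 22.9 V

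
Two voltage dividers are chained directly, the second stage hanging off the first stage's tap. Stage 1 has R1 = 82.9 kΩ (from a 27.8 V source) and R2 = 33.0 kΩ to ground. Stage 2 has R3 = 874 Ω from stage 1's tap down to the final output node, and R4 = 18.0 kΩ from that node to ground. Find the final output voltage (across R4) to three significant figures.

Stage 2 presents R3+R4 = 18870 Ω as a load on stage 1's tap.
Stage 1's lower leg becomes R2‖(R3+R4) = 12010 Ω, so V_mid = 27.8 × 12010/94910 = 3.517 V.
Stage 2 is itself unloaded: V_out = V_mid × R4/(R3+R4) = 3.517 × 18000/18870 = 3.35 V.

V_out ≈ 3.35 V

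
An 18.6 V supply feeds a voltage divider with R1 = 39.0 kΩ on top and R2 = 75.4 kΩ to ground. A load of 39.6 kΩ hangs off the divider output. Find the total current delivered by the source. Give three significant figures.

I ≈ 0.286 mA

R2‖R_L = 25.96 kΩ, so the source sees R1 + R2‖R_L = 64.96 kΩ.
I = 18.6 V / 64.96 kΩ = 0.286 mA.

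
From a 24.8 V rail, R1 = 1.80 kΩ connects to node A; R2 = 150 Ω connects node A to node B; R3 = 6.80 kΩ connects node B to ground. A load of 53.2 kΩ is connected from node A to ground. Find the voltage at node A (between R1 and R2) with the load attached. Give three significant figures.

V ≈ 19.2 V

Below node A the series string R2+R3 = 6950 Ω sits in parallel with the 53200 Ω load: 6147 Ω.
V_A = 24.8 × 6147/(1800 + 6147) = 19.2 V.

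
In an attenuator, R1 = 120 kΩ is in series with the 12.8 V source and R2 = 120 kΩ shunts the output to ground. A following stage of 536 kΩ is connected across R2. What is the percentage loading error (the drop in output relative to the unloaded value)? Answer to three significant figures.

10.1 %

Unloaded V = 12.8 × 120/240.0 = 6.4000 V.
Loaded: R2‖R_L = 98.05 kΩ, giving V = 12.8 × 98.05/218.0 = 5.7557 V.
Drop = (6.4000 − 5.7557) / 6.4000 = 10.1 %.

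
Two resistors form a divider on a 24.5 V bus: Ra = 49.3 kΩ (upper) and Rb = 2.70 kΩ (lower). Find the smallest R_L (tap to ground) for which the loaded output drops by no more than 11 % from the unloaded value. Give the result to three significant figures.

R_L(min) ≈ 20.7 kΩ

Output resistance R_th = Ra‖Rb = (49.3 × 2.70)/52.00 = 2.560 kΩ.
The fractional drop is R_th/(R_th + R_L); requiring this ≤ 0.110 gives R_L ≥ R_th(1/0.110 − 1) = 2.560 × 8.091 = 20.7 kΩ.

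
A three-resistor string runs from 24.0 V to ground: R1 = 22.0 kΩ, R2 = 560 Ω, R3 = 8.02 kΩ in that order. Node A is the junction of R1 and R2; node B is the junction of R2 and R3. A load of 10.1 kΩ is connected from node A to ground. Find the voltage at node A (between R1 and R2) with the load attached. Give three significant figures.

V ≈ 4.18 V

Below node A the series string R2+R3 = 8580 Ω sits in parallel with the 10100 Ω load: 4639 Ω.
V_A = 24.0 × 4639/(22000 + 4639) = 4.18 V.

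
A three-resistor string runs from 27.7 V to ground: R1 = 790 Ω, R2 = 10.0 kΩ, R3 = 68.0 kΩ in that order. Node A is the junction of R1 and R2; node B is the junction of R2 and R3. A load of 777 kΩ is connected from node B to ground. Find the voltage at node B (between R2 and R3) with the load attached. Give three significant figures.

At node B, R3 is in parallel with the load: R3‖R_L = 62530 Ω.
Below node A the resistance is R2 + (R3‖R_L) = 72530 Ω, so V_A = 27.7 × 72530/73320 = 27.40 V.
Then V_B = V_A × (R3‖R_L)/(R2 + R3‖R_L) = 27.40 × 62530/72530 = 23.6 V.

V ≈ 23.6 V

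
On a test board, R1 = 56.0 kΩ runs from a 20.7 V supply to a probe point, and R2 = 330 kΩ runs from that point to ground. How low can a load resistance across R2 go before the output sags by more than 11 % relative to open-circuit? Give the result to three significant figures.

R_L(min) ≈ 387 kΩ

Output resistance R_th = R1‖R2 = (56.0 × 330)/386.0 = 47.88 kΩ.
The fractional drop is R_th/(R_th + R_L); requiring this ≤ 0.110 gives R_L ≥ R_th(1/0.110 − 1) = 47.88 × 8.091 = 387 kΩ.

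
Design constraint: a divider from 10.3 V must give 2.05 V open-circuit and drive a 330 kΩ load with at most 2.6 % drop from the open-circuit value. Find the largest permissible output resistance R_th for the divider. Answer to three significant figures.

Loading drop = R_th/(R_th + R_L) ≤ 0.0260, so R_th ≤ R_L · ε/(1−ε) = 330 kΩ × 0.0260/0.9740 = 8.81 kΩ.

R_th ≤ 8.81 kΩ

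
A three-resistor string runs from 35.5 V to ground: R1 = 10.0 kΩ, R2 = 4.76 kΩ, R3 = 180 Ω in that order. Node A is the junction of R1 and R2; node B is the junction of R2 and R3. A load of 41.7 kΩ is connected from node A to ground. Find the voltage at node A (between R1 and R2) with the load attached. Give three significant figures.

V ≈ 10.9 V

Below node A the series string R2+R3 = 4940 Ω sits in parallel with the 41700 Ω load: 4417 Ω.
V_A = 35.5 × 4417/(10000 + 4417) = 10.9 V.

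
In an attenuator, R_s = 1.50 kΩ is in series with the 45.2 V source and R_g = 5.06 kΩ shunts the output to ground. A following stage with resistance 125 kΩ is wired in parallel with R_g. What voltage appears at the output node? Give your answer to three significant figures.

The load sits in parallel with R_g: R_g‖R_L = (5.06 × 125) / (5.06 + 125) = 4.863 kΩ.
V_out = 45.2 × 4.863 / (1.50 + 4.863) = 45.2 × 4.863/6.363 = 34.5 V.

V_out ≈ 34.5 V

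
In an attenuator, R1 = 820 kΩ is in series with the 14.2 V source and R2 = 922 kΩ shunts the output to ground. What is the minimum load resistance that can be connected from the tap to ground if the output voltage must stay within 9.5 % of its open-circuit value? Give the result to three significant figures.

Output resistance R_th = R1‖R2 = (820 × 922)/1742 = 434.0 kΩ.
The fractional drop is R_th/(R_th + R_L); requiring this ≤ 0.0950 gives R_L ≥ R_th(1/0.0950 − 1) = 434.0 × 9.526 = 4.13 MΩ.

R_L(min) ≈ 4.13 MΩ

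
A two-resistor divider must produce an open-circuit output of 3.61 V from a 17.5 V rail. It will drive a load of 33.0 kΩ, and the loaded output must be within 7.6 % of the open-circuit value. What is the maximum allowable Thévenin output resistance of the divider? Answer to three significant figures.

R_th ≤ 2.71 kΩ

Loading drop = R_th/(R_th + R_L) ≤ 0.0760, so R_th ≤ R_L · ε/(1−ε) = 33.0 kΩ × 0.0760/0.9240 = 2.71 kΩ.
(Any R1, R2 with R2/(R1+R2) = 0.206 and R1‖R2 ≤ 2.71 kΩ will meet the spec.)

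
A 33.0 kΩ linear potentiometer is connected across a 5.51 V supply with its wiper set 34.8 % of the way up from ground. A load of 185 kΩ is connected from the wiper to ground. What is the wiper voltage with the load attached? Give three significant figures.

The wiper splits the pot into (1−α)R = 21.52 kΩ above and αR = 11.48 kΩ below.
Lower section ‖ load = 10.81 kΩ.
V_wiper = 5.51 × 10.81/(21.52 + 10.81) = 1.84 V.

V ≈ 1.84 V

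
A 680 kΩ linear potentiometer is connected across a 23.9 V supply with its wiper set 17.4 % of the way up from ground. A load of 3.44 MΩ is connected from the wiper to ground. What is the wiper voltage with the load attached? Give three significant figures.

The wiper splits the pot into (1−α)R = 561.7 kΩ above and αR = 118.3 kΩ below.
Lower section ‖ load = 114.4 kΩ.
V_wiper = 23.9 × 114.4/(561.7 + 114.4) = 4.04 V.

V ≈ 4.04 V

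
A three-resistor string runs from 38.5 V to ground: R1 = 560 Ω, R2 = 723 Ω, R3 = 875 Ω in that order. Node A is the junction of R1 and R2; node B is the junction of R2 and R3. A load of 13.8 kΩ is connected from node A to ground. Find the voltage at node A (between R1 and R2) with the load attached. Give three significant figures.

V ≈ 27.7 V

Below node A the series string R2+R3 = 1598 Ω sits in parallel with the 13800 Ω load: 1432 Ω.
V_A = 38.5 × 1432/(560 + 1432) = 27.7 V.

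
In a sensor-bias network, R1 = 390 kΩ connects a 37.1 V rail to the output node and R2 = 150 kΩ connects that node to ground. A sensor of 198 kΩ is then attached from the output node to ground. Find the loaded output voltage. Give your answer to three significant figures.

V_out ≈ 6.66 V

The load sits in parallel with R2: R2‖R_L = (150 × 198) / (150 + 198) = 85.34 kΩ.
V_out = 37.1 × 85.34 / (390 + 85.34) = 37.1 × 85.34/475.3 = 6.66 V.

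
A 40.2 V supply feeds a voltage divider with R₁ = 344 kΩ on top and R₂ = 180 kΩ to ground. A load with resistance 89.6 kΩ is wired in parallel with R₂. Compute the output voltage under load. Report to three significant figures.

The load sits in parallel with R₂: R₂‖R_L = (180 × 89.6) / (180 + 89.6) = 59.82 kΩ.
V_out = 40.2 × 59.82 / (344 + 59.82) = 40.2 × 59.82/403.8 = 5.96 V.

V_out ≈ 5.96 V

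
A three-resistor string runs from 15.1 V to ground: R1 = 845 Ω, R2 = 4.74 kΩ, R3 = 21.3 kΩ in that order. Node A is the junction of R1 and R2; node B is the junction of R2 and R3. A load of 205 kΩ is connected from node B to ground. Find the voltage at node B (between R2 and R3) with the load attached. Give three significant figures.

V ≈ 11.7 V

At node B, R3 is in parallel with the load: R3‖R_L = 19300 Ω.
Below node A the resistance is R2 + (R3‖R_L) = 24040 Ω, so V_A = 15.1 × 24040/24880 = 14.59 V.
Then V_B = V_A × (R3‖R_L)/(R2 + R3‖R_L) = 14.59 × 19300/24040 = 11.7 V.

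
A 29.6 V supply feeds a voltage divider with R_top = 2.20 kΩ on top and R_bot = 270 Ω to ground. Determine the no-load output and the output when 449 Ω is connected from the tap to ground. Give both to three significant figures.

Unloaded: 3.24 V; loaded: 2.11 V

Open-circuit: V = 29.6 × 270/(2200 + 270) = 3.24 V.
With the load, R_bot becomes R_bot‖R_L = 168.6 Ω, so V = 29.6 × 168.6/2369 = 2.11 V.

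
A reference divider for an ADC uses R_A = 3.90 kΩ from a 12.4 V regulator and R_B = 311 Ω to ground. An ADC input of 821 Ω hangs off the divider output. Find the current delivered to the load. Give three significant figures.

I_L ≈ 0.826 mA

R_B‖R_L = 225.6 Ω; V_out = 12.4 × 225.6/4126 = 0.6779 V.
I_L = V_out / R_L = 0.6779 / 821 Ω = 0.826 mA.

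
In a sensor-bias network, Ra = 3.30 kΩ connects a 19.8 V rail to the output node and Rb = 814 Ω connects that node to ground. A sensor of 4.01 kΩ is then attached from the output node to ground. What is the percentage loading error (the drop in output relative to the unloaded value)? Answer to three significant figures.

Unloaded V = 19.8 × 814/4114 = 3.9176 V.
Loaded: Rb‖R_L = 676.6 Ω, giving V = 19.8 × 676.6/3977 = 3.3691 V.
Drop = (3.9176 − 3.3691) / 3.9176 = 14.0 %.

14.0 %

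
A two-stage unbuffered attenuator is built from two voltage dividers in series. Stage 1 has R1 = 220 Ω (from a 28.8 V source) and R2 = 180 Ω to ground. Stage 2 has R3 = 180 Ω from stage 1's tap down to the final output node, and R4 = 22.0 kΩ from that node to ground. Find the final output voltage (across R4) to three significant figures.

V_out ≈ 12.8 V

Stage 2 presents R3+R4 = 22180 Ω as a load on stage 1's tap.
Stage 1's lower leg becomes R2‖(R3+R4) = 178.6 Ω, so V_mid = 28.8 × 178.6/398.6 = 12.90 V.
Stage 2 is itself unloaded: V_out = V_mid × R4/(R3+R4) = 12.90 × 22000/22180 = 12.8 V.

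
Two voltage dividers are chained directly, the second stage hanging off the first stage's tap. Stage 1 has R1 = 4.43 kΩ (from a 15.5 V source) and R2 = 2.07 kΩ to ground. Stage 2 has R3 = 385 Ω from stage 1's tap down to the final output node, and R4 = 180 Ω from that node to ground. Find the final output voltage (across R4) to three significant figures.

V_out ≈ 0.450 V

Stage 2 presents R3+R4 = 565.0 Ω as a load on stage 1's tap.
Stage 1's lower leg becomes R2‖(R3+R4) = 443.9 Ω, so V_mid = 15.5 × 443.9/4874 = 1.412 V.
Stage 2 is itself unloaded: V_out = V_mid × R4/(R3+R4) = 1.412 × 180/565.0 = 0.450 V.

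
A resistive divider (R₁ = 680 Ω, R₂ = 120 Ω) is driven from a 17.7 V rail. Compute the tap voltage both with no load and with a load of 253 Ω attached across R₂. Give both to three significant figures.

Open-circuit: V = 17.7 × 120/(680 + 120) = 2.65 V.
With the load, R₂ becomes R₂‖R_L = 81.39 Ω, so V = 17.7 × 81.39/761.4 = 1.89 V.

Unloaded: 2.65 V; loaded: 1.89 V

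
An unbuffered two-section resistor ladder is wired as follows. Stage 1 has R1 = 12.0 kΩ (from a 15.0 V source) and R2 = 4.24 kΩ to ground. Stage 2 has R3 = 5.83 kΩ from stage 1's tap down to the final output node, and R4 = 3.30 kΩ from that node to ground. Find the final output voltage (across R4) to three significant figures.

Stage 2 presents R3+R4 = 9.130 kΩ as a load on stage 1's tap.
Stage 1's lower leg becomes R2‖(R3+R4) = 2.895 kΩ, so V_mid = 15.0 × 2.895/14.90 = 2.916 V.
Stage 2 is itself unloaded: V_out = V_mid × R4/(R3+R4) = 2.916 × 3.30/9.130 = 1.05 V.

V_out ≈ 1.05 V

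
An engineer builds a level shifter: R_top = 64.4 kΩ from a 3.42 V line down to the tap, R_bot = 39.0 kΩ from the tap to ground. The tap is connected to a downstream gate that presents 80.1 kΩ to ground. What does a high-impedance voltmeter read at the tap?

The load sits in parallel with R_bot: R_bot‖R_L = (39.0 × 80.1) / (39.0 + 80.1) = 26.23 kΩ.
V_out = 3.42 × 26.23 / (64.4 + 26.23) = 3.42 × 26.23/90.63 = 0.990 V.
(Unloaded it would have been 1.29 V.)

V_out ≈ 0.990 V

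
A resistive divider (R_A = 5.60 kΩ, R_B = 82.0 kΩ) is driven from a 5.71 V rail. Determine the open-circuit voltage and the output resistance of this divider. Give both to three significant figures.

V_th is the open-circuit tap voltage: 5.71 × 82.0/(5.60 + 82.0) = 5.34 V.
With the supply zeroed, R_A and R_B appear in parallel from the tap: R_th = R_A‖R_B = (5.60 × 82.0)/87.60 = 5.24 kΩ.

V_th = 5.34 V, R_th = 5.24 kΩ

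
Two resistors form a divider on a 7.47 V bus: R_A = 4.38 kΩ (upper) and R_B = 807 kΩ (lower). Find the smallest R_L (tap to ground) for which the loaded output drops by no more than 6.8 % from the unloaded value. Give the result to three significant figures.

R_L(min) ≈ 59.7 kΩ

Output resistance R_th = R_A‖R_B = (4.38 × 807)/811.4 = 4.356 kΩ.
The fractional drop is R_th/(R_th + R_L); requiring this ≤ 0.0680 gives R_L ≥ R_th(1/0.0680 − 1) = 4.356 × 13.71 = 59.7 kΩ.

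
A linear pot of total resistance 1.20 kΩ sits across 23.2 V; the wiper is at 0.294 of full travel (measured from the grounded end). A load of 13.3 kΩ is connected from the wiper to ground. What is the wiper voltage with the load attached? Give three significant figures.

V ≈ 6.70 V

The wiper splits the pot into (1−α)R = 847.2 Ω above and αR = 352.8 Ω below.
Lower section ‖ load = 343.7 Ω.
V_wiper = 23.2 × 343.7/(847.2 + 343.7) = 6.70 V.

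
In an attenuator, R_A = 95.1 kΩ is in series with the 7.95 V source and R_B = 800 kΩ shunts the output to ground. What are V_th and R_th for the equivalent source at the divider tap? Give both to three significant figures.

V_th = 7.11 V, R_th = 85.0 kΩ

V_th is the open-circuit tap voltage: 7.95 × 800/(95.1 + 800) = 7.11 V.
With the supply zeroed, R_A and R_B appear in parallel from the tap: R_th = R_A‖R_B = (95.1 × 800)/895.1 = 85.0 kΩ.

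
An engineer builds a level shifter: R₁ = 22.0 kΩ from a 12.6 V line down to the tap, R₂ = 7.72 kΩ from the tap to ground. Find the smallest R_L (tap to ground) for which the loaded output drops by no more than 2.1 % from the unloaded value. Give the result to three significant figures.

Output resistance R_th = R₁‖R₂ = (22.0 × 7.72)/29.72 = 5.715 kΩ.
The fractional drop is R_th/(R_th + R_L); requiring this ≤ 0.0210 gives R_L ≥ R_th(1/0.0210 − 1) = 5.715 × 46.62 = 266 kΩ.

R_L(min) ≈ 266 kΩ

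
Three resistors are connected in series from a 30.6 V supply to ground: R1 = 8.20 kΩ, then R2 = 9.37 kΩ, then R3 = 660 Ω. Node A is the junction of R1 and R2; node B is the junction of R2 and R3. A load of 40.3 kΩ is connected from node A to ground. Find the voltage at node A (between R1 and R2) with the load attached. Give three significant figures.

V ≈ 15.1 V

Below node A the series string R2+R3 = 10030 Ω sits in parallel with the 40300 Ω load: 8031 Ω.
V_A = 30.6 × 8031/(8200 + 8031) = 15.1 V.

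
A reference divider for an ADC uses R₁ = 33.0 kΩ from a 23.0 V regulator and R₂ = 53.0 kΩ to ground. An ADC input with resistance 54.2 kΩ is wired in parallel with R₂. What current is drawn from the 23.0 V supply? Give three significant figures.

R₂‖R_L = 26.80 kΩ, so the source sees R₁ + R₂‖R_L = 59.80 kΩ.
I = 23.0 V / 59.80 kΩ = 0.385 mA.

I ≈ 0.385 mA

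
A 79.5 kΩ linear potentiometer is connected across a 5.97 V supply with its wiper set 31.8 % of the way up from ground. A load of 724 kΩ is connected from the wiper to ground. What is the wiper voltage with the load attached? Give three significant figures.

V ≈ 1.85 V

The wiper splits the pot into (1−α)R = 54.22 kΩ above and αR = 25.28 kΩ below.
Lower section ‖ load = 24.43 kΩ.
V_wiper = 5.97 × 24.43/(54.22 + 24.43) = 1.85 V.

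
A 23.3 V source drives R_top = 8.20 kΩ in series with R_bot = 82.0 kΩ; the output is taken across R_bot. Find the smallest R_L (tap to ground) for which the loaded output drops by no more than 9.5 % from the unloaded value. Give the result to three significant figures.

Output resistance R_th = R_top‖R_bot = (8.20 × 82.0)/90.20 = 7.455 kΩ.
The fractional drop is R_th/(R_th + R_L); requiring this ≤ 0.0950 gives R_L ≥ R_th(1/0.0950 − 1) = 7.455 × 9.526 = 71.0 kΩ.

R_L(min) ≈ 71.0 kΩ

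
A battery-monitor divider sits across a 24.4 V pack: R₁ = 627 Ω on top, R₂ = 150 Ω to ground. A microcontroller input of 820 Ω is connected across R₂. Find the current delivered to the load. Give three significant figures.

I_L ≈ 5.01 mA

R₂‖R_L = 126.8 Ω; V_out = 24.4 × 126.8/753.8 = 4.105 V.
I_L = V_out / R_L = 4.105 / 820 Ω = 5.01 mA.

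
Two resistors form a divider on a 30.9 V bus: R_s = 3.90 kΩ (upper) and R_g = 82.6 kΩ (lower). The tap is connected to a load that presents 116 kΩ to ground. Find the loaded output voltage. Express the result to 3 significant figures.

The load sits in parallel with R_g: R_g‖R_L = (82.6 × 116) / (82.6 + 116) = 48.25 kΩ.
V_out = 30.9 × 48.25 / (3.90 + 48.25) = 30.9 × 48.25/52.15 = 28.6 V.
(Unloaded it would have been 29.5 V.)

V_out ≈ 28.6 V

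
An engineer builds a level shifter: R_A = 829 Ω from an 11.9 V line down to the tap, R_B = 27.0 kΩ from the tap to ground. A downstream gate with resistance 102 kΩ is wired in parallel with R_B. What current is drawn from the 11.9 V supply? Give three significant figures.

I ≈ 0.537 mA

R_B‖R_L = 21350 Ω, so the source sees R_A + R_B‖R_L = 22180 Ω.
I = 11.9 V / 22180 Ω = 0.537 mA.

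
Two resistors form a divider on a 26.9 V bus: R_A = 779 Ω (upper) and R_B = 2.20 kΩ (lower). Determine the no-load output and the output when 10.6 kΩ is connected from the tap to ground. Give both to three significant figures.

Open-circuit: V = 26.9 × 2200/(779 + 2200) = 19.9 V.
With the load, R_B becomes R_B‖R_L = 1822 Ω, so V = 26.9 × 1822/2601 = 18.8 V.

Unloaded: 19.9 V; loaded: 18.8 V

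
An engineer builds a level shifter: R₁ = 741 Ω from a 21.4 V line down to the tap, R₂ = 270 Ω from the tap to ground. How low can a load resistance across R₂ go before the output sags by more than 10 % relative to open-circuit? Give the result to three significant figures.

R_L(min) ≈ 1.78 kΩ

Output resistance R_th = R₁‖R₂ = (741 × 270)/1011 = 197.9 Ω.
The fractional drop is R_th/(R_th + R_L); requiring this ≤ 0.100 gives R_L ≥ R_th(1/0.100 − 1) = 197.9 × 9.000 = 1.78 kΩ.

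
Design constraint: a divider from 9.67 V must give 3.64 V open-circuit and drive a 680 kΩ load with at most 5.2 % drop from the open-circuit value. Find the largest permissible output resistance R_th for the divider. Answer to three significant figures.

R_th ≤ 37.3 kΩ

Loading drop = R_th/(R_th + R_L) ≤ 0.0520, so R_th ≤ R_L · ε/(1−ε) = 680 kΩ × 0.0520/0.9480 = 37.3 kΩ.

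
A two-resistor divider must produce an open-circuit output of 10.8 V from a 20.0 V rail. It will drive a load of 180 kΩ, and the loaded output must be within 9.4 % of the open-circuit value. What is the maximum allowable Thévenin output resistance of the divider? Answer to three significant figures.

Loading drop = R_th/(R_th + R_L) ≤ 0.0940, so R_th ≤ R_L · ε/(1−ε) = 180 kΩ × 0.0940/0.9060 = 18.7 kΩ.
(Any R1, R2 with R2/(R1+R2) = 0.540 and R1‖R2 ≤ 18.7 kΩ will meet the spec.)

R_th ≤ 18.7 kΩ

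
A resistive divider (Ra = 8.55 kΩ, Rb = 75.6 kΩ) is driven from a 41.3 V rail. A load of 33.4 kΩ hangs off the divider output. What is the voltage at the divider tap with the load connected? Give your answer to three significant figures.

The load sits in parallel with Rb: Rb‖R_L = (75.6 × 33.4) / (75.6 + 33.4) = 23.17 kΩ.
V_out = 41.3 × 23.17 / (8.55 + 23.17) = 41.3 × 23.17/31.72 = 30.2 V.
(Unloaded it would have been 37.1 V.)

V_out ≈ 30.2 V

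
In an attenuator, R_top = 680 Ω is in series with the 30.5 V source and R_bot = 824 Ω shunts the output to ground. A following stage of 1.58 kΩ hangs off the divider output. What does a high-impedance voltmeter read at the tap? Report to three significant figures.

V_out ≈ 13.5 V

The load sits in parallel with R_bot: R_bot‖R_L = (824 × 1580) / (824 + 1580) = 541.6 Ω.
V_out = 30.5 × 541.6 / (680 + 541.6) = 30.5 × 541.6/1222 = 13.5 V.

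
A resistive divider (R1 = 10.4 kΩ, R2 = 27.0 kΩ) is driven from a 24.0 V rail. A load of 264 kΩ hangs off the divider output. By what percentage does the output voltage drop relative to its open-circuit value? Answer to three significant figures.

The divider's output (Thévenin) resistance is R1‖R2 = 7.508 kΩ.
Fractional drop under load = R_th/(R_th + R_L) = 7.508 / (7.508 + 264) = 0.02765.
So the output falls by 2.77 %.

2.77 %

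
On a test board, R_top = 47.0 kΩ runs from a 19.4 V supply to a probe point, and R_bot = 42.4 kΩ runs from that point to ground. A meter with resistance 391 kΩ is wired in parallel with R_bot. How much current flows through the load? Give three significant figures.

R_bot‖R_L = 38.25 kΩ; V_out = 19.4 × 38.25/85.25 = 8.705 V.
I_L = V_out / R_L = 8.705 / 391 kΩ = 0.0223 mA.

I_L ≈ 0.0223 mA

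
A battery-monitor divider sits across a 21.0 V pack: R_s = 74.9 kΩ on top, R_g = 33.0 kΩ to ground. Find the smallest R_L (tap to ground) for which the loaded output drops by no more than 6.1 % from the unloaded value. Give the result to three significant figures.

R_L(min) ≈ 353 kΩ

Output resistance R_th = R_s‖R_g = (74.9 × 33.0)/107.9 = 22.91 kΩ.
The fractional drop is R_th/(R_th + R_L); requiring this ≤ 0.0610 gives R_L ≥ R_th(1/0.0610 − 1) = 22.91 × 15.39 = 353 kΩ.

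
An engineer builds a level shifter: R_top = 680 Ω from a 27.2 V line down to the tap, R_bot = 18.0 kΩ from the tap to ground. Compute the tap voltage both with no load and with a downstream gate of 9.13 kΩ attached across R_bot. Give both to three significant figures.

Open-circuit: V = 27.2 × 18000/(680 + 18000) = 26.2 V.
With the load, R_bot becomes R_bot‖R_L = 6058 Ω, so V = 27.2 × 6058/6738 = 24.5 V.

Unloaded: 26.2 V; loaded: 24.5 V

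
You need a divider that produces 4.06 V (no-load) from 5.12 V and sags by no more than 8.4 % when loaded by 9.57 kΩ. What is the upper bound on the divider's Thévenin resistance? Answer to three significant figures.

R_th ≤ 878 Ω

Loading drop = R_th/(R_th + R_L) ≤ 0.0840, so R_th ≤ R_L · ε/(1−ε) = 9.57 kΩ × 0.0840/0.9160 = 878 Ω.
(Any R1, R2 with R2/(R1+R2) = 0.793 and R1‖R2 ≤ 878 Ω will meet the spec.)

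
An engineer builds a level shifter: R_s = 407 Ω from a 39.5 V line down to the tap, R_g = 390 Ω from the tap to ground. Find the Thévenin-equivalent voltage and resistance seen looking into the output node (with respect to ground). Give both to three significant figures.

V_th is the open-circuit tap voltage: 39.5 × 390/(407 + 390) = 19.3 V.
With the supply zeroed, R_s and R_g appear in parallel from the tap: R_th = R_s‖R_g = (407 × 390)/797.0 = 199 Ω.

V_th = 19.3 V, R_th = 199 Ω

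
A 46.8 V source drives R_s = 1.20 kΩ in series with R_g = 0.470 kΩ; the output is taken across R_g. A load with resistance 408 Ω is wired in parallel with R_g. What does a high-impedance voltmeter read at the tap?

The load sits in parallel with R_g: R_g‖R_L = (470 × 408) / (470 + 408) = 218.4 Ω.
V_out = 46.8 × 218.4 / (1200 + 218.4) = 46.8 × 218.4/1418 = 7.21 V.

V_out ≈ 7.21 V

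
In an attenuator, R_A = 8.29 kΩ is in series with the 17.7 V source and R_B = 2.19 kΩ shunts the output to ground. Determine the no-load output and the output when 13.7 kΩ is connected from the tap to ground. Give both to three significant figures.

Unloaded: 3.70 V; loaded: 3.28 V

Open-circuit: V = 17.7 × 2.19/(8.29 + 2.19) = 3.70 V.
With the load, R_B becomes R_B‖R_L = 1.888 kΩ, so V = 17.7 × 1.888/10.18 = 3.28 V.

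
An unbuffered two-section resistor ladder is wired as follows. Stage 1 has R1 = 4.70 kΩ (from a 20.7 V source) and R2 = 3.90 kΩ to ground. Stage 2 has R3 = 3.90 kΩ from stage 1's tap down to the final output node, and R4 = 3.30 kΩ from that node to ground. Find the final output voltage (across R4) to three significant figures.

V_out ≈ 3.32 V

Stage 2 presents R3+R4 = 7.200 kΩ as a load on stage 1's tap.
Stage 1's lower leg becomes R2‖(R3+R4) = 2.530 kΩ, so V_mid = 20.7 × 2.530/7.230 = 7.243 V.
Stage 2 is itself unloaded: V_out = V_mid × R4/(R3+R4) = 7.243 × 3.30/7.200 = 3.32 V.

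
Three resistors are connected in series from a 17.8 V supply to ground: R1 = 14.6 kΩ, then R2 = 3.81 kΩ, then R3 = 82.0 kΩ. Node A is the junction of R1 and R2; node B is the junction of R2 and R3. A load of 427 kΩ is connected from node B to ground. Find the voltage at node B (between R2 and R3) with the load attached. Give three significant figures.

V ≈ 14.0 V

At node B, R3 is in parallel with the load: R3‖R_L = 68.79 kΩ.
Below node A the resistance is R2 + (R3‖R_L) = 72.60 kΩ, so V_A = 17.8 × 72.60/87.20 = 14.82 V.
Then V_B = V_A × (R3‖R_L)/(R2 + R3‖R_L) = 14.82 × 68.79/72.60 = 14.0 V.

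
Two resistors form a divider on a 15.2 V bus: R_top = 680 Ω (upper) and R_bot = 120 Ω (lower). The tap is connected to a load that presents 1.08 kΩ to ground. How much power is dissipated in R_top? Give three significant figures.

Total resistance from the source is R_top + (R_bot‖R_L) = 788.0 Ω, so I = 15.2/788.0 Ω = 19.29 mA.
P = I²·R_top = (19.29 mA)² × 680 Ω = 253 mW.

P ≈ 253 mW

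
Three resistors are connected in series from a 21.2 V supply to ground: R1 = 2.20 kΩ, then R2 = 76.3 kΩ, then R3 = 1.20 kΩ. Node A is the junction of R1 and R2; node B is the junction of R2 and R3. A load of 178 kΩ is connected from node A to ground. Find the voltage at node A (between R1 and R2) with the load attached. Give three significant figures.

Below node A the series string R2+R3 = 77.50 kΩ sits in parallel with the 178 kΩ load: 53.99 kΩ.
V_A = 21.2 × 53.99/(2.20 + 53.99) = 20.4 V.

V ≈ 20.4 V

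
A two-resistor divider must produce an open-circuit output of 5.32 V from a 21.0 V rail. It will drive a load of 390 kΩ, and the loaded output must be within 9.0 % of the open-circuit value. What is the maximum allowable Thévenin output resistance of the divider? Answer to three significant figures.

Loading drop = R_th/(R_th + R_L) ≤ 0.0900, so R_th ≤ R_L · ε/(1−ε) = 390 kΩ × 0.0900/0.9100 = 38.6 kΩ.
(Any R1, R2 with R2/(R1+R2) = 0.253 and R1‖R2 ≤ 38.6 kΩ will meet the spec.)

R_th ≤ 38.6 kΩ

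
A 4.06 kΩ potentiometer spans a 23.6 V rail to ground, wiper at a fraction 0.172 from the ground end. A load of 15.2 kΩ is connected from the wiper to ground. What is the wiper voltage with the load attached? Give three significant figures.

V ≈ 3.91 V

The wiper splits the pot into (1−α)R = 3362 Ω above and αR = 698.3 Ω below.
Lower section ‖ load = 667.6 Ω.
V_wiper = 23.6 × 667.6/(3362 + 667.6) = 3.91 V.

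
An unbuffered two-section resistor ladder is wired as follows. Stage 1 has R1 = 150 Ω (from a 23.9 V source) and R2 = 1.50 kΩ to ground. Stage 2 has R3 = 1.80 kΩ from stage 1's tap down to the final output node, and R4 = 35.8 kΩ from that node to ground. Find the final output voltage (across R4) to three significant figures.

Stage 2 presents R3+R4 = 37600 Ω as a load on stage 1's tap.
Stage 1's lower leg becomes R2‖(R3+R4) = 1442 Ω, so V_mid = 23.9 × 1442/1592 = 21.65 V.
Stage 2 is itself unloaded: V_out = V_mid × R4/(R3+R4) = 21.65 × 35800/37600 = 20.6 V.

V_out ≈ 20.6 V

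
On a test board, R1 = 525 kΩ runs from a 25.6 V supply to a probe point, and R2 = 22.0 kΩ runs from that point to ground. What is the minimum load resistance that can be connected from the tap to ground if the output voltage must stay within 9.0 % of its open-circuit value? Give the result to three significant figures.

Output resistance R_th = R1‖R2 = (525 × 22.0)/547.0 = 21.12 kΩ.
The fractional drop is R_th/(R_th + R_L); requiring this ≤ 0.0900 gives R_L ≥ R_th(1/0.0900 − 1) = 21.12 × 10.11 = 213 kΩ.

R_L(min) ≈ 213 kΩ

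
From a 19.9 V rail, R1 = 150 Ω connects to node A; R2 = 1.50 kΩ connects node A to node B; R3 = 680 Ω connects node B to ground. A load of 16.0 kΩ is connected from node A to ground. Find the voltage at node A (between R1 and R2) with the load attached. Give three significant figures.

V ≈ 18.5 V

Below node A the series string R2+R3 = 2180 Ω sits in parallel with the 16000 Ω load: 1919 Ω.
V_A = 19.9 × 1919/(150 + 1919) = 18.5 V.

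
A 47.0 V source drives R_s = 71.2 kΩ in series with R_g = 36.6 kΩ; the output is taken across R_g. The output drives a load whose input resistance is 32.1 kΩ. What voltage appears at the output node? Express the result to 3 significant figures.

V_out ≈ 9.10 V

The load sits in parallel with R_g: R_g‖R_L = (36.6 × 32.1) / (36.6 + 32.1) = 17.10 kΩ.
V_out = 47.0 × 17.10 / (71.2 + 17.10) = 47.0 × 17.10/88.30 = 9.10 V.
(Unloaded it would have been 16.0 V.)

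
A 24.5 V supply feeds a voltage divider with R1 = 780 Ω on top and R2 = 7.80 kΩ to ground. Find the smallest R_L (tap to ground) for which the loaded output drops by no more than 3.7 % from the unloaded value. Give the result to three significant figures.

R_L(min) ≈ 18.5 kΩ

Output resistance R_th = R1‖R2 = (780 × 7800)/8580 = 709.1 Ω.
The fractional drop is R_th/(R_th + R_L); requiring this ≤ 0.0370 gives R_L ≥ R_th(1/0.0370 − 1) = 709.1 × 26.03 = 18.5 kΩ.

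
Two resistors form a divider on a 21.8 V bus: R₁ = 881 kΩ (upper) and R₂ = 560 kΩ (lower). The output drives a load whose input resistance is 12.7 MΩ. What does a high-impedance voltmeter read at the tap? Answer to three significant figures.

The load sits in parallel with R₂: R₂‖R_L = (560 × 12700) / (560 + 12700) = 536.3 kΩ.
V_out = 21.8 × 536.3 / (881 + 536.3) = 21.8 × 536.3/1417 = 8.25 V.

V_out ≈ 8.25 V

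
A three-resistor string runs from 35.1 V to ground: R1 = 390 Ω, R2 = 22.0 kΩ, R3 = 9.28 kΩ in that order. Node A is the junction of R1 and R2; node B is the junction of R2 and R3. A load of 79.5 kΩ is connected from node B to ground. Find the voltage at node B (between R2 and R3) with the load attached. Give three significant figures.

V ≈ 9.50 V

At node B, R3 is in parallel with the load: R3‖R_L = 8310 Ω.
Below node A the resistance is R2 + (R3‖R_L) = 30310 Ω, so V_A = 35.1 × 30310/30700 = 34.65 V.
Then V_B = V_A × (R3‖R_L)/(R2 + R3‖R_L) = 34.65 × 8310/30310 = 9.50 V.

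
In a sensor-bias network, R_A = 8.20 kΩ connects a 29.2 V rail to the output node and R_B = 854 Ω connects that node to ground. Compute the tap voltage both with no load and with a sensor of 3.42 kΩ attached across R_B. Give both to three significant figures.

Open-circuit: V = 29.2 × 854/(8200 + 854) = 2.75 V.
With the load, R_B becomes R_B‖R_L = 683.4 Ω, so V = 29.2 × 683.4/8883 = 2.25 V.

Unloaded: 2.75 V; loaded: 2.25 V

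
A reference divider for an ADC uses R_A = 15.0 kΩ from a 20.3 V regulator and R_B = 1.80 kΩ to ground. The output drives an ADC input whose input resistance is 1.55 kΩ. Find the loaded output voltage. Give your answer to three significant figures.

The load sits in parallel with R_B: R_B‖R_L = (1.80 × 1.55) / (1.80 + 1.55) = 0.8328 kΩ.
V_out = 20.3 × 0.8328 / (15.0 + 0.8328) = 20.3 × 0.8328/15.83 = 1.07 V.

V_out ≈ 1.07 V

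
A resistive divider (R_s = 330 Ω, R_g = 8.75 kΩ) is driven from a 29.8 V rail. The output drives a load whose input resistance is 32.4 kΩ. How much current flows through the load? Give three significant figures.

I_L ≈ 0.878 mA

R_g‖R_L = 6889 Ω; V_out = 29.8 × 6889/7219 = 28.44 V.
I_L = V_out / R_L = 28.44 / 32.4 kΩ = 0.878 mA.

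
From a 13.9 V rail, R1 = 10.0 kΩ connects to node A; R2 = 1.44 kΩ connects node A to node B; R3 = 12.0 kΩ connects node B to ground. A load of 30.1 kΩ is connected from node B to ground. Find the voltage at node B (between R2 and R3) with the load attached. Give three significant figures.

V ≈ 5.96 V

At node B, R3 is in parallel with the load: R3‖R_L = 8.580 kΩ.
Below node A the resistance is R2 + (R3‖R_L) = 10.02 kΩ, so V_A = 13.9 × 10.02/20.02 = 6.957 V.
Then V_B = V_A × (R3‖R_L)/(R2 + R3‖R_L) = 6.957 × 8.580/10.02 = 5.96 V.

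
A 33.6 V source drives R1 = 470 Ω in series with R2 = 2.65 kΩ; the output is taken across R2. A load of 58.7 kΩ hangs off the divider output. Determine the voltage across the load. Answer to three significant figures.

The load sits in parallel with R2: R2‖R_L = (2650 × 58700) / (2650 + 58700) = 2536 Ω.
V_out = 33.6 × 2536 / (470 + 2536) = 33.6 × 2536/3006 = 28.3 V.
(Unloaded it would have been 28.5 V.)

V_out ≈ 28.3 V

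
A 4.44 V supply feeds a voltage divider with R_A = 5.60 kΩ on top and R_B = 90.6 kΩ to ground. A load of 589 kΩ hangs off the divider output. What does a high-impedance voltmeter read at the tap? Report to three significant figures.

The load sits in parallel with R_B: R_B‖R_L = (90.6 × 589) / (90.6 + 589) = 78.52 kΩ.
V_out = 4.44 × 78.52 / (5.60 + 78.52) = 4.44 × 78.52/84.12 = 4.14 V.

V_out ≈ 4.14 V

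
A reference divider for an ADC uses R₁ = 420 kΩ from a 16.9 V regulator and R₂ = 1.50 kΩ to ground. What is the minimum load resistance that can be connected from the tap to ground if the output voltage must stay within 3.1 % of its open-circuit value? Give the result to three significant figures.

Output resistance R_th = R₁‖R₂ = (420 × 1.50)/421.5 = 1.495 kΩ.
The fractional drop is R_th/(R_th + R_L); requiring this ≤ 0.0310 gives R_L ≥ R_th(1/0.0310 − 1) = 1.495 × 31.26 = 46.7 kΩ.

R_L(min) ≈ 46.7 kΩ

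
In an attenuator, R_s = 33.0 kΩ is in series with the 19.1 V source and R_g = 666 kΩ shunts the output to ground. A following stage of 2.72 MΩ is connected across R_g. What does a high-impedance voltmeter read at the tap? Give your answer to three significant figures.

V_out ≈ 18.0 V

The load sits in parallel with R_g: R_g‖R_L = (666 × 2720) / (666 + 2720) = 535.0 kΩ.
V_out = 19.1 × 535.0 / (33.0 + 535.0) = 19.1 × 535.0/568.0 = 18.0 V.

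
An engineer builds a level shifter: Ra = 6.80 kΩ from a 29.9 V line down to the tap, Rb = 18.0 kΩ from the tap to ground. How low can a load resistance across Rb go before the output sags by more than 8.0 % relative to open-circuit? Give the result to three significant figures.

Output resistance R_th = Ra‖Rb = (6.80 × 18.0)/24.80 = 4.935 kΩ.
The fractional drop is R_th/(R_th + R_L); requiring this ≤ 0.0800 gives R_L ≥ R_th(1/0.0800 − 1) = 4.935 × 11.50 = 56.8 kΩ.

R_L(min) ≈ 56.8 kΩ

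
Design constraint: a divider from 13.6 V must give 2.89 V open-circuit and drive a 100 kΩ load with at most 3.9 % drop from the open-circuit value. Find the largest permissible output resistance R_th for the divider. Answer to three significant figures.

R_th ≤ 4.06 kΩ

Loading drop = R_th/(R_th + R_L) ≤ 0.0390, so R_th ≤ R_L · ε/(1−ε) = 100 kΩ × 0.0390/0.9610 = 4.06 kΩ.
(Any R1, R2 with R2/(R1+R2) = 0.213 and R1‖R2 ≤ 4.06 kΩ will meet the spec.)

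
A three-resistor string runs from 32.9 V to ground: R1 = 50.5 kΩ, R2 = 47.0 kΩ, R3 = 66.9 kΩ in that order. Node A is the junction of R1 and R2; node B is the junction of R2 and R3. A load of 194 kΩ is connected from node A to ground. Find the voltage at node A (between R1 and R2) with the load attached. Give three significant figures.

V ≈ 19.3 V

Below node A the series string R2+R3 = 113.9 kΩ sits in parallel with the 194 kΩ load: 71.77 kΩ.
V_A = 32.9 × 71.77/(50.5 + 71.77) = 19.3 V.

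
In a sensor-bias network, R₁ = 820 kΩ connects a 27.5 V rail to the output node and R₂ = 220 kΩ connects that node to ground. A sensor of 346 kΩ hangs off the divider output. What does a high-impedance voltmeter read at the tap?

V_out ≈ 3.87 V

The load sits in parallel with R₂: R₂‖R_L = (220 × 346) / (220 + 346) = 134.5 kΩ.
V_out = 27.5 × 134.5 / (820 + 134.5) = 27.5 × 134.5/954.5 = 3.87 V.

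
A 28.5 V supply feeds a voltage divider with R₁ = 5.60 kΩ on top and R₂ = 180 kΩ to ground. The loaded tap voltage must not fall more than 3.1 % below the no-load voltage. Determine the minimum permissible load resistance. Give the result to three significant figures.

R_L(min) ≈ 170 kΩ

Output resistance R_th = R₁‖R₂ = (5.60 × 180)/185.6 = 5.431 kΩ.
The fractional drop is R_th/(R_th + R_L); requiring this ≤ 0.0310 gives R_L ≥ R_th(1/0.0310 − 1) = 5.431 × 31.26 = 170 kΩ.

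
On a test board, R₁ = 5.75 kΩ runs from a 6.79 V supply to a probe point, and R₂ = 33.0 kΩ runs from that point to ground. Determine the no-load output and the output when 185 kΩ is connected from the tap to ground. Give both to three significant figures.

Open-circuit: V = 6.79 × 33.0/(5.75 + 33.0) = 5.78 V.
With the load, R₂ becomes R₂‖R_L = 28.00 kΩ, so V = 6.79 × 28.00/33.75 = 5.63 V.

Unloaded: 5.78 V; loaded: 5.63 V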